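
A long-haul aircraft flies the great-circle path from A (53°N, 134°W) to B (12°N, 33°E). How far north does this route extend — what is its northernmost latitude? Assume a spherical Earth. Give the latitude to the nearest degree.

≈ 82°N

The great circle lies in the plane with unit normal n̂ = (p₁ × p₂)/|p₁ × p₂|.
Here n̂_z ≈ +0.145; the vertex latitude is φ_max = arccos|n̂_z| ≈ 81.7°.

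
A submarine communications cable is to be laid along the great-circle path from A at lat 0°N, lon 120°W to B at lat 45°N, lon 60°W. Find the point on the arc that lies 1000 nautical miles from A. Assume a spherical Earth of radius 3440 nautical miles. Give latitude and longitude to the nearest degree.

≈ lat 13°N, lon 109°W

Convert each endpoint to a unit vector on the sphere (x = cos φ cos λ, y = cos φ sin λ, z = sin φ).
The central angle between the endpoints is δ = arccos(p₁·p₂) ≈ 1.209 rad (69.3°). The total great-circle distance is δ·R ≈ 1.209 × 3440 ≈ 4160 nmi, so the target fraction is f = 1000/4160 ≈ 0.240.
Interpolate at f ≈ 0.240 with slerp weights a = sin((1−f)δ)/sin δ ≈ 0.850, b = sin(fδ)/sin δ ≈ 0.306.
p = a·p₁ + b·p₂ ≈ (-0.317, -0.924, 0.217); φ = arcsin(p_z) ≈ 12.51°, λ = atan2(p_y, p_x) ≈ -108.92°.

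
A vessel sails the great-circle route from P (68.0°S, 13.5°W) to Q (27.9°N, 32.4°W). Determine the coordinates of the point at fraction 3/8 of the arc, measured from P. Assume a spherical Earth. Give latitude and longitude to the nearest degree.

≈ (32°S, 25°W)

Convert each endpoint to a unit vector on the sphere (x = cos φ cos λ, y = cos φ sin λ, z = sin φ).
The central angle between the endpoints is δ = arccos(p₁·p₂) ≈ 1.692 rad (96.9°).
Interpolate at f = 3/8 with slerp weights a = sin((1−f)δ)/sin δ ≈ 0.877, b = sin(fδ)/sin δ ≈ 0.597.
p = a·p₁ + b·p₂ ≈ (0.765, -0.359, -0.534); φ = arcsin(p_z) ≈ -32.29°, λ = atan2(p_y, p_x) ≈ -25.16°.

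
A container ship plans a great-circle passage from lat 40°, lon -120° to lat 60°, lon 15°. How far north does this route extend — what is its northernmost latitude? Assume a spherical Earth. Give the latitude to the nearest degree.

The great circle lies in the plane with unit normal n̂ = (p₁ × p₂)/|p₁ × p₂|.
Here n̂_z ≈ +0.283; the vertex latitude is φ_max = arccos|n̂_z| ≈ 73.6°.
Check via Clairaut: cos φ_max = |cos φ₁| · sin C = cos(40.0°)·sin(21.7°) ≈ 0.283, again giving ≈ 73.6°.

≈ 74°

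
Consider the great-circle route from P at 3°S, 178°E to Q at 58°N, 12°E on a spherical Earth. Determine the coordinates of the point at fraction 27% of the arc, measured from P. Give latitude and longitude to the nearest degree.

Write both endpoints as unit vectors p₁, p₂ with components (cos φ cos λ, cos φ sin λ, sin φ).
The central angle between the endpoints is δ = arccos(p₁·p₂) ≈ 2.163 rad (123.9°).
Interpolate at f = 0.27 with slerp weights a = sin((1−f)δ)/sin δ ≈ 1.205, b = sin(fδ)/sin δ ≈ 0.664.
p = a·p₁ + b·p₂ ≈ (-0.858, 0.115, 0.500); φ = arcsin(p_z) ≈ 30.02°, λ = atan2(p_y, p_x) ≈ 172.36°.

≈ 30°N, 172°E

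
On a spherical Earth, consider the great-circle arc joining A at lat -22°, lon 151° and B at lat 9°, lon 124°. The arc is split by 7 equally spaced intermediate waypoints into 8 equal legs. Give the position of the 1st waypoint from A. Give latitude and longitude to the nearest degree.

Write both endpoints as unit vectors p₁, p₂ with components (cos φ cos λ, cos φ sin λ, sin φ).
The central angle between the endpoints is δ = arccos(p₁·p₂) ≈ 0.712 rad (40.8°).
Interpolate at f = 1/8 with slerp weights a = sin((1−f)δ)/sin δ ≈ 0.893, b = sin(fδ)/sin δ ≈ 0.136.
p = a·p₁ + b·p₂ ≈ (-0.799, 0.513, -0.313); φ = arcsin(p_z) ≈ -18.26°, λ = atan2(p_y, p_x) ≈ 147.32°.

≈ lat -18°, lon 147°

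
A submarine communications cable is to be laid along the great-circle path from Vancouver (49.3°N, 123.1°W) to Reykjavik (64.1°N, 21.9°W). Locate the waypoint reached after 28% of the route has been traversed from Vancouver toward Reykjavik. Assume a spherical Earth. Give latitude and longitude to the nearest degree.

Write both endpoints as unit vectors p₁, p₂ with components (cos φ cos λ, cos φ sin λ, sin φ).
The central angle between the endpoints is δ = arccos(p₁·p₂) ≈ 0.894 rad (51.2°).
Interpolate at f = 0.28 with slerp weights a = sin((1−f)δ)/sin δ ≈ 0.770, b = sin(fδ)/sin δ ≈ 0.318.
p = a·p₁ + b·p₂ ≈ (-0.145, -0.472, 0.869); φ = arcsin(p_z) ≈ 60.39°, λ = atan2(p_y, p_x) ≈ -107.11°.

≈ 60°N, 107°W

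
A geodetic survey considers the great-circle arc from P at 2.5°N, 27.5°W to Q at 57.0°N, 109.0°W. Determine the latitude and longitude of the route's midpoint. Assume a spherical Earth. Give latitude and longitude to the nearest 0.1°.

Write both endpoints as unit vectors p₁, p₂ with components (cos φ cos λ, cos φ sin λ, sin φ).
The central angle between the endpoints is δ = arccos(p₁·p₂) ≈ 1.454 rad (83.3°).
Interpolate at f = 1/2 with slerp weights a = sin((1−f)δ)/sin δ ≈ 0.669, b = sin(fδ)/sin δ ≈ 0.669.
p = a·p₁ + b·p₂ ≈ (0.474, -0.653, 0.590); φ = arcsin(p_z) ≈ 36.18°, λ = atan2(p_y, p_x) ≈ -54.02°.

≈ 36.2°N, 54.0°W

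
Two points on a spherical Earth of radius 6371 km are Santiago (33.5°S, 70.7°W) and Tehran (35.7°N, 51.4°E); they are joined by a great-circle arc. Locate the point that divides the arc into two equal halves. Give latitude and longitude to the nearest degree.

Convert each endpoint to a unit vector on the sphere (x = cos φ cos λ, y = cos φ sin λ, z = sin φ).
The central angle between the endpoints is δ = arccos(p₁·p₂) ≈ 2.321 rad (133.0°).
Interpolate at f = 1/2 with slerp weights a = sin((1−f)δ)/sin δ ≈ 1.254, b = sin(fδ)/sin δ ≈ 1.254.
p = a·p₁ + b·p₂ ≈ (0.981, -0.191, 0.040); φ = arcsin(p_z) ≈ 2.27°, λ = atan2(p_y, p_x) ≈ -11.02°.

≈ 2°N, 11°W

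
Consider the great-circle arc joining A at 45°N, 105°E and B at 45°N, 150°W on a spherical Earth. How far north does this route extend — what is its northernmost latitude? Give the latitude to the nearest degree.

The great circle lies in the plane with unit normal n̂ = (p₁ × p₂)/|p₁ × p₂|.
Here n̂_z ≈ +0.520; the vertex latitude is φ_max = arccos|n̂_z| ≈ 58.7°.

≈ 59°N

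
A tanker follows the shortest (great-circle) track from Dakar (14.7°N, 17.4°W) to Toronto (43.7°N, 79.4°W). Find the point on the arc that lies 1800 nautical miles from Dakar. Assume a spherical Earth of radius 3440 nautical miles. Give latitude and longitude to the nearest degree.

≈ (33°N, 44°W)

Write both endpoints as unit vectors p₁, p₂ with components (cos φ cos λ, cos φ sin λ, sin φ).
The central angle between the endpoints is δ = arccos(p₁·p₂) ≈ 1.043 rad (59.8°). The total great-circle distance is δ·R ≈ 1.043 × 3440 ≈ 3588 nmi, so the target fraction is f = 1800/3588 ≈ 0.502.
Interpolate at f ≈ 0.502 with slerp weights a = sin((1−f)δ)/sin δ ≈ 0.575, b = sin(fδ)/sin δ ≈ 0.578.
p = a·p₁ + b·p₂ ≈ (0.608, -0.577, 0.545); φ = arcsin(p_z) ≈ 33.06°, λ = atan2(p_y, p_x) ≈ -43.54°.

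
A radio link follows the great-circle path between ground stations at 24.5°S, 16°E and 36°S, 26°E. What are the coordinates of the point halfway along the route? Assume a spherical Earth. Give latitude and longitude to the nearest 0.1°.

≈ 30.3°S, 20.7°E

Write both endpoints as unit vectors p₁, p₂ with components (cos φ cos λ, cos φ sin λ, sin φ).
The central angle between the endpoints is δ = arccos(p₁·p₂) ≈ 0.251 rad (14.4°).
Interpolate at f = 1/2 with slerp weights a = sin((1−f)δ)/sin δ ≈ 0.504, b = sin(fδ)/sin δ ≈ 0.504.
p = a·p₁ + b·p₂ ≈ (0.807, 0.305, -0.505); φ = arcsin(p_z) ≈ -30.34°, λ = atan2(p_y, p_x) ≈ 20.71°.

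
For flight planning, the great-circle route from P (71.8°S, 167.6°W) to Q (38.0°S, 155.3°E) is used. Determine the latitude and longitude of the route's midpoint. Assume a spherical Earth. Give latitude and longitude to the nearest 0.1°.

≈ (56.0°S, 165.6°E)

Write both endpoints as unit vectors p₁, p₂ with components (cos φ cos λ, cos φ sin λ, sin φ).
The central angle between the endpoints is δ = arccos(p₁·p₂) ≈ 0.674 rad (38.6°).
Interpolate at f = 1/2 with slerp weights a = sin((1−f)δ)/sin δ ≈ 0.530, b = sin(fδ)/sin δ ≈ 0.530.
p = a·p₁ + b·p₂ ≈ (-0.541, 0.139, -0.830); φ = arcsin(p_z) ≈ -56.05°, λ = atan2(p_y, p_x) ≈ 165.60°.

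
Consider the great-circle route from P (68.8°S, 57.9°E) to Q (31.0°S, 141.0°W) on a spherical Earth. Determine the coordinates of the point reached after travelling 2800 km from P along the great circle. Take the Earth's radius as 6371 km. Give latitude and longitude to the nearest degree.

Write both endpoints as unit vectors p₁, p₂ with components (cos φ cos λ, cos φ sin λ, sin φ).
The central angle between the endpoints is δ = arccos(p₁·p₂) ≈ 1.383 rad (79.2°). The total great-circle distance is δ·R ≈ 1.383 × 6371 ≈ 8810 km, so the target fraction is f = 2800/8810 ≈ 0.318.
Interpolate at f ≈ 0.318 with slerp weights a = sin((1−f)δ)/sin δ ≈ 0.824, b = sin(fδ)/sin δ ≈ 0.433.
p = a·p₁ + b·p₂ ≈ (-0.130, 0.019, -0.991); φ = arcsin(p_z) ≈ -82.44°, λ = atan2(p_y, p_x) ≈ 171.79°.

≈ (82°S, 172°E)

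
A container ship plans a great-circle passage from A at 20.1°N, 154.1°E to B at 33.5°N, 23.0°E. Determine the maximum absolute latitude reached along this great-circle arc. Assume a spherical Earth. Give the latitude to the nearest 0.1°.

≈ 51.4°N

The great circle lies in the plane with unit normal n̂ = (p₁ × p₂)/|p₁ × p₂|.
Here n̂_z ≈ -0.624; the vertex latitude is φ_max = arccos|n̂_z| ≈ 51.4°.
Check via Clairaut: cos φ_max = |cos φ₁| · sin C = cos(20.1°)·sin(41.6°) ≈ 0.624, again giving ≈ 51.4°.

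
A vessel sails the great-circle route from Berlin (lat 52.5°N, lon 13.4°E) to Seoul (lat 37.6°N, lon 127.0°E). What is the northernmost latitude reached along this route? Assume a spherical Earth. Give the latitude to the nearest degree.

≈ 62°N

The great circle lies in the plane with unit normal n̂ = (p₁ × p₂)/|p₁ × p₂|.
Here n̂_z ≈ +0.462; the vertex latitude is φ_max = arccos|n̂_z| ≈ 62.5°.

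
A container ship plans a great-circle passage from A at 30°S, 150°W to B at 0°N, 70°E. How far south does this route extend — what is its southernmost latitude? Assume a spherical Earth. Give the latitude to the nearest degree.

The great circle lies in the plane with unit normal n̂ = (p₁ × p₂)/|p₁ × p₂|.
Here n̂_z ≈ -0.744; the vertex latitude is φ_max = arccos|n̂_z| ≈ 41.9°.

≈ 42°S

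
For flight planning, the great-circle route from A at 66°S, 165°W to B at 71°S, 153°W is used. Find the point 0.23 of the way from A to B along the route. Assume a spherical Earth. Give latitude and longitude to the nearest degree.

The haversine formula gives a central angle δ ≈ 0.116 rad (6.6°) between the endpoints.
Interpolate at f = 0.23 with slerp weights a = sin((1−f)δ)/sin δ ≈ 0.771, b = sin(fδ)/sin δ ≈ 0.230.
p = a·p₁ + b·p₂ ≈ (-0.370, -0.115, -0.922); φ = arcsin(p_z) ≈ -67.22°, λ = atan2(p_y, p_x) ≈ -162.69°.

≈ 67°S, 163°W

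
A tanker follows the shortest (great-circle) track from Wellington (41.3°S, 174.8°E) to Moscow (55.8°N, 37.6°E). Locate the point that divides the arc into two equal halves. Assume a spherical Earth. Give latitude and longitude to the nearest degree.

≈ (18°N, 126°E)

Write both endpoints as unit vectors p₁, p₂ with components (cos φ cos λ, cos φ sin λ, sin φ).
The central angle between the endpoints is δ = arccos(p₁·p₂) ≈ 2.598 rad (148.8°).
Interpolate at f = 1/2 with slerp weights a = sin((1−f)δ)/sin δ ≈ 1.862, b = sin(fδ)/sin δ ≈ 1.862.
p = a·p₁ + b·p₂ ≈ (-0.564, 0.765, 0.311); φ = arcsin(p_z) ≈ 18.12°, λ = atan2(p_y, p_x) ≈ 126.38°.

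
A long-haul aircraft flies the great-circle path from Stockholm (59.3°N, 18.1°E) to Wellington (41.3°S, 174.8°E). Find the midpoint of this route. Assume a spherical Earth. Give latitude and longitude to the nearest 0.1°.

Convert each endpoint to a unit vector on the sphere (x = cos φ cos λ, y = cos φ sin λ, z = sin φ).
The central angle between the endpoints is δ = arccos(p₁·p₂) ≈ 2.738 rad (156.9°).
Interpolate at f = 1/2 with slerp weights a = sin((1−f)δ)/sin δ ≈ 2.497, b = sin(fδ)/sin δ ≈ 2.497.
p = a·p₁ + b·p₂ ≈ (-0.656, 0.566, 0.499); φ = arcsin(p_z) ≈ 29.93°, λ = atan2(p_y, p_x) ≈ 139.23°.

≈ (29.9°N, 139.2°E)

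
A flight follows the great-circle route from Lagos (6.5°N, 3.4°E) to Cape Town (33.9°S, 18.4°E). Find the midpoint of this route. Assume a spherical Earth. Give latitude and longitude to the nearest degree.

From cos δ = sin φ₁ sin φ₂ + cos φ₁ cos φ₂ cos Δλ, the central angle is δ ≈ 0.747 rad (42.8°).
Interpolate at f = 1/2 with slerp weights a = sin((1−f)δ)/sin δ ≈ 0.537, b = sin(fδ)/sin δ ≈ 0.537.
p = a·p₁ + b·p₂ ≈ (0.956, 0.172, -0.239); φ = arcsin(p_z) ≈ -13.81°, λ = atan2(p_y, p_x) ≈ 10.22°.

≈ 14°S, 10°E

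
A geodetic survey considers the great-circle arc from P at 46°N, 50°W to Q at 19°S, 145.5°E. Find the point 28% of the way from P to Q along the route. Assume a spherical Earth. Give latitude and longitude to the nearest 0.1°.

The haversine formula gives a central angle δ ≈ 2.620 rad (150.1°) between the endpoints.
Interpolate at f = 0.28 with slerp weights a = sin((1−f)δ)/sin δ ≈ 1.908, b = sin(fδ)/sin δ ≈ 1.344.
p = a·p₁ + b·p₂ ≈ (-0.195, -0.296, 0.935); φ = arcsin(p_z) ≈ 69.25°, λ = atan2(p_y, p_x) ≈ -123.46°.

≈ 69.2°N, 123.5°W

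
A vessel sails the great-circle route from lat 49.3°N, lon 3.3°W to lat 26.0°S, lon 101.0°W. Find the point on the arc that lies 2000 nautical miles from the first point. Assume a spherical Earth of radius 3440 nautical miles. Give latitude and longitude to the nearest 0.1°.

≈ lat 33.9°N, lon 43.5°W

Convert each endpoint to a unit vector on the sphere (x = cos φ cos λ, y = cos φ sin λ, z = sin φ).
The central angle between the endpoints is δ = arccos(p₁·p₂) ≈ 1.994 rad (114.3°). The total great-circle distance is δ·R ≈ 1.994 × 3440 ≈ 6860 nmi, so the target fraction is f = 2000/6860 ≈ 0.292.
Interpolate at f ≈ 0.292 with slerp weights a = sin((1−f)δ)/sin δ ≈ 1.083, b = sin(fδ)/sin δ ≈ 0.602.
p = a·p₁ + b·p₂ ≈ (0.602, -0.572, 0.557); φ = arcsin(p_z) ≈ 33.86°, λ = atan2(p_y, p_x) ≈ -43.55°.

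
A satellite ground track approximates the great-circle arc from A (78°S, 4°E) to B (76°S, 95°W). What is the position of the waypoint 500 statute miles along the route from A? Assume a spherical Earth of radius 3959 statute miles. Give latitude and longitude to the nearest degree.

≈ (81°S, 33°W)

Convert each endpoint to a unit vector on the sphere (x = cos φ cos λ, y = cos φ sin λ, z = sin φ).
The central angle between the endpoints is δ = arccos(p₁·p₂) ≈ 0.345 rad (19.7°). The total great-circle distance is δ·R ≈ 0.345 × 3959 ≈ 1364 mi, so the target fraction is f = 500/1364 ≈ 0.367.
Interpolate at f ≈ 0.367 with slerp weights a = sin((1−f)δ)/sin δ ≈ 0.641, b = sin(fδ)/sin δ ≈ 0.373.
p = a·p₁ + b·p₂ ≈ (0.125, -0.081, -0.989); φ = arcsin(p_z) ≈ -81.44°, λ = atan2(p_y, p_x) ≈ -32.78°.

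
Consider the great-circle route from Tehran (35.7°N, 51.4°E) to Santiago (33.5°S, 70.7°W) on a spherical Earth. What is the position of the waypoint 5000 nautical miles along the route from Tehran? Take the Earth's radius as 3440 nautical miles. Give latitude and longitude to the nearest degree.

≈ (8°S, 24°W)

Write both endpoints as unit vectors p₁, p₂ with components (cos φ cos λ, cos φ sin λ, sin φ).
The central angle between the endpoints is δ = arccos(p₁·p₂) ≈ 2.321 rad (133.0°). The total great-circle distance is δ·R ≈ 2.321 × 3440 ≈ 7985 nmi, so the target fraction is f = 5000/7985 ≈ 0.626.
Interpolate at f ≈ 0.626 with slerp weights a = sin((1−f)δ)/sin δ ≈ 1.043, b = sin(fδ)/sin δ ≈ 1.358.
p = a·p₁ + b·p₂ ≈ (0.903, -0.407, -0.141); φ = arcsin(p_z) ≈ -8.09°, λ = atan2(p_y, p_x) ≈ -24.25°.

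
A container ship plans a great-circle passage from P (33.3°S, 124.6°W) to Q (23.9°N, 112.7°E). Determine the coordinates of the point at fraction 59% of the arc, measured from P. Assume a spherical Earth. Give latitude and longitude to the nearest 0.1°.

The haversine formula gives a central angle δ ≈ 2.259 rad (129.4°) between the endpoints.
Interpolate at f = 0.59 with slerp weights a = sin((1−f)δ)/sin δ ≈ 1.035, b = sin(fδ)/sin δ ≈ 1.258.
p = a·p₁ + b·p₂ ≈ (-0.935, 0.349, -0.058); φ = arcsin(p_z) ≈ -3.35°, λ = atan2(p_y, p_x) ≈ 159.52°.

≈ (3.4°S, 159.5°E)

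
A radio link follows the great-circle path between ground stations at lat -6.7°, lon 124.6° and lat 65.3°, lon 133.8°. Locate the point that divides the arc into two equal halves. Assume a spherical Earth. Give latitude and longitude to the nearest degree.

≈ lat 29°, lon 127°

Convert each endpoint to a unit vector on the sphere (x = cos φ cos λ, y = cos φ sin λ, z = sin φ).
The central angle between the endpoints is δ = arccos(p₁·p₂) ≈ 1.262 rad (72.3°).
Interpolate at f = 1/2 with slerp weights a = sin((1−f)δ)/sin δ ≈ 0.619, b = sin(fδ)/sin δ ≈ 0.619.
p = a·p₁ + b·p₂ ≈ (-0.528, 0.693, 0.490); φ = arcsin(p_z) ≈ 29.37°, λ = atan2(p_y, p_x) ≈ 127.32°.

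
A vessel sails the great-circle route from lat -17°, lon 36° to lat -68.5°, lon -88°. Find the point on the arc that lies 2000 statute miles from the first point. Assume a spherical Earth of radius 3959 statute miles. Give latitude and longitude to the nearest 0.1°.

≈ lat -44.2°, lon 24.1°

Write both endpoints as unit vectors p₁, p₂ with components (cos φ cos λ, cos φ sin λ, sin φ).
The central angle between the endpoints is δ = arccos(p₁·p₂) ≈ 1.495 rad (85.6°). The total great-circle distance is δ·R ≈ 1.495 × 3959 ≈ 5917 mi, so the target fraction is f = 2000/5917 ≈ 0.338.
Interpolate at f ≈ 0.338 with slerp weights a = sin((1−f)δ)/sin δ ≈ 0.838, b = sin(fδ)/sin δ ≈ 0.485.
p = a·p₁ + b·p₂ ≈ (0.655, 0.293, -0.697); φ = arcsin(p_z) ≈ -44.16°, λ = atan2(p_y, p_x) ≈ 24.14°.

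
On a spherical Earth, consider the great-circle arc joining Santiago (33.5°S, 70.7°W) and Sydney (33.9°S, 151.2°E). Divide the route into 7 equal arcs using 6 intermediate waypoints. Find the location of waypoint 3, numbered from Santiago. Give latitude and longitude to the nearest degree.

≈ 61°S, 124°W

Write both endpoints as unit vectors p₁, p₂ with components (cos φ cos λ, cos φ sin λ, sin φ).
The central angle between the endpoints is δ = arccos(p₁·p₂) ≈ 1.780 rad (102.0°).
Interpolate at f = 3/7 with slerp weights a = sin((1−f)δ)/sin δ ≈ 0.869, b = sin(fδ)/sin δ ≈ 0.706.
p = a·p₁ + b·p₂ ≈ (-0.274, -0.402, -0.874); φ = arcsin(p_z) ≈ -60.90°, λ = atan2(p_y, p_x) ≈ -124.29°.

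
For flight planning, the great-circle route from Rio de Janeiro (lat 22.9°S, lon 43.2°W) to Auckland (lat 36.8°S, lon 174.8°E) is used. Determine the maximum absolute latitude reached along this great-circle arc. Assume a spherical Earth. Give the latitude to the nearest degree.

≈ 61°S

The great circle lies in the plane with unit normal n̂ = (p₁ × p₂)/|p₁ × p₂|.
Here n̂_z ≈ -0.484; the vertex latitude is φ_max = arccos|n̂_z| ≈ 61.0°.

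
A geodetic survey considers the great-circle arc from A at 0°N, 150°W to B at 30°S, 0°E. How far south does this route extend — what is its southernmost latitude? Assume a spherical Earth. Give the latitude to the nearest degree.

≈ 49°S

The great circle lies in the plane with unit normal n̂ = (p₁ × p₂)/|p₁ × p₂|.
Here n̂_z ≈ +0.655; the vertex latitude is φ_max = arccos|n̂_z| ≈ 49.1°.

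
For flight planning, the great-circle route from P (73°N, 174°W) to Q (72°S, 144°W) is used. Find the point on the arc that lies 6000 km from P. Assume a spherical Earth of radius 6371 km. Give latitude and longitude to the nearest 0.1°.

The haversine formula gives a central angle δ ≈ 2.552 rad (146.2°) between the endpoints. The total great-circle distance is δ·R ≈ 2.552 × 6371 ≈ 16260 km, so the target fraction is f = 6000/16260 ≈ 0.369.
Interpolate at f ≈ 0.369 with slerp weights a = sin((1−f)δ)/sin δ ≈ 1.798, b = sin(fδ)/sin δ ≈ 1.455.
p = a·p₁ + b·p₂ ≈ (-0.886, -0.319, 0.336); φ = arcsin(p_z) ≈ 19.61°, λ = atan2(p_y, p_x) ≈ -160.20°.

≈ (19.6°N, 160.2°W)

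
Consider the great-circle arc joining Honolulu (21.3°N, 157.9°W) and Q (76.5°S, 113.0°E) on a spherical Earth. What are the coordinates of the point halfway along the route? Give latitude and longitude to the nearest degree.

The haversine formula gives a central angle δ ≈ 1.928 rad (110.5°) between the endpoints.
Interpolate at f = 1/2 with slerp weights a = sin((1−f)δ)/sin δ ≈ 0.877, b = sin(fδ)/sin δ ≈ 0.877.
p = a·p₁ + b·p₂ ≈ (-0.837, -0.119, -0.534); φ = arcsin(p_z) ≈ -32.29°, λ = atan2(p_y, p_x) ≈ -171.91°.

≈ (32°S, 172°W)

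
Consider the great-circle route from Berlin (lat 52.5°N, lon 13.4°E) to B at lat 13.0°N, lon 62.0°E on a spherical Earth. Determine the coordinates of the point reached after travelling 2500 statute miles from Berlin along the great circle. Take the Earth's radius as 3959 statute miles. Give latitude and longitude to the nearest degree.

≈ lat 28°N, lon 50°E

Convert each endpoint to a unit vector on the sphere (x = cos φ cos λ, y = cos φ sin λ, z = sin φ).
The central angle between the endpoints is δ = arccos(p₁·p₂) ≈ 0.963 rad (55.2°). The total great-circle distance is δ·R ≈ 0.963 × 3959 ≈ 3814 mi, so the target fraction is f = 2500/3814 ≈ 0.655.
Interpolate at f ≈ 0.655 with slerp weights a = sin((1−f)δ)/sin δ ≈ 0.397, b = sin(fδ)/sin δ ≈ 0.719.
p = a·p₁ + b·p₂ ≈ (0.564, 0.674, 0.477); φ = arcsin(p_z) ≈ 28.46°, λ = atan2(p_y, p_x) ≈ 50.10°.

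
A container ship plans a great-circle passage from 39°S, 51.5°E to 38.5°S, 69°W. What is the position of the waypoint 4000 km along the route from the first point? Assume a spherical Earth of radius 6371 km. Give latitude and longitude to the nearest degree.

≈ 58°S, 3°E

From cos δ = sin φ₁ sin φ₂ + cos φ₁ cos φ₂ cos Δλ, the central angle is δ ≈ 1.488 rad (85.2°). The total great-circle distance is δ·R ≈ 1.488 × 6371 ≈ 9478 km, so the target fraction is f = 4000/9478 ≈ 0.422.
Interpolate at f ≈ 0.422 with slerp weights a = sin((1−f)δ)/sin δ ≈ 0.760, b = sin(fδ)/sin δ ≈ 0.589.
p = a·p₁ + b·p₂ ≈ (0.533, 0.032, -0.845); φ = arcsin(p_z) ≈ -57.72°, λ = atan2(p_y, p_x) ≈ 3.41°.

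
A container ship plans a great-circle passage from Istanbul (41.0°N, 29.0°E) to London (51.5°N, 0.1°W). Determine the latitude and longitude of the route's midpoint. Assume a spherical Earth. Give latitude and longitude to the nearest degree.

≈ 47°N, 16°E

From cos δ = sin φ₁ sin φ₂ + cos φ₁ cos φ₂ cos Δλ, the central angle is δ ≈ 0.393 rad (22.5°).
Interpolate at f = 1/2 with slerp weights a = sin((1−f)δ)/sin δ ≈ 0.510, b = sin(fδ)/sin δ ≈ 0.510.
p = a·p₁ + b·p₂ ≈ (0.654, 0.186, 0.733); φ = arcsin(p_z) ≈ 47.17°, λ = atan2(p_y, p_x) ≈ 15.88°.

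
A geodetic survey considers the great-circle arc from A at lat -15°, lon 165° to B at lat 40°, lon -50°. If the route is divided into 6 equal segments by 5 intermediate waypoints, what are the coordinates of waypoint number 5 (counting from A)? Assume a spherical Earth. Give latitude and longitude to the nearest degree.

≈ lat 48°, lon -81°

From cos δ = sin φ₁ sin φ₂ + cos φ₁ cos φ₂ cos Δλ, the central angle is δ ≈ 2.454 rad (140.6°).
Interpolate at f = 5/6 with slerp weights a = sin((1−f)δ)/sin δ ≈ 0.626, b = sin(fδ)/sin δ ≈ 1.401.
p = a·p₁ + b·p₂ ≈ (0.106, -0.666, 0.739); φ = arcsin(p_z) ≈ 47.62°, λ = atan2(p_y, p_x) ≈ -80.97°.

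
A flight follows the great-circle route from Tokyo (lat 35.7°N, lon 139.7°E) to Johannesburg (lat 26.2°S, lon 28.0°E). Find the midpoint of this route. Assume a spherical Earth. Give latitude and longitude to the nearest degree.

≈ lat 8°N, lon 80°E

From cos δ = sin φ₁ sin φ₂ + cos φ₁ cos φ₂ cos Δλ, the central angle is δ ≈ 2.126 rad (121.8°).
Interpolate at f = 1/2 with slerp weights a = sin((1−f)δ)/sin δ ≈ 1.028, b = sin(fδ)/sin δ ≈ 1.028.
p = a·p₁ + b·p₂ ≈ (0.178, 0.973, 0.146); φ = arcsin(p_z) ≈ 8.40°, λ = atan2(p_y, p_x) ≈ 79.65°.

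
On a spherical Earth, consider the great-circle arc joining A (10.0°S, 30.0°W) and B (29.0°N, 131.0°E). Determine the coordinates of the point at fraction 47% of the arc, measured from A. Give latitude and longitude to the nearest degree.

The haversine formula gives a central angle δ ≈ 2.687 rad (154.0°) between the endpoints.
Interpolate at f = 0.47 with slerp weights a = sin((1−f)δ)/sin δ ≈ 2.255, b = sin(fδ)/sin δ ≈ 2.172.
p = a·p₁ + b·p₂ ≈ (0.677, 0.323, 0.661); φ = arcsin(p_z) ≈ 41.41°, λ = atan2(p_y, p_x) ≈ 25.55°.

≈ (41°N, 26°E)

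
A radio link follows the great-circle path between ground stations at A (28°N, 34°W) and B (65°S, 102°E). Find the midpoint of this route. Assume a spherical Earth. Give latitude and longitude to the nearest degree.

The haversine formula gives a central angle δ ≈ 2.338 rad (133.9°) between the endpoints.
Interpolate at f = 1/2 with slerp weights a = sin((1−f)δ)/sin δ ≈ 1.278, b = sin(fδ)/sin δ ≈ 1.278.
p = a·p₁ + b·p₂ ≈ (0.823, -0.103, -0.558); φ = arcsin(p_z) ≈ -33.94°, λ = atan2(p_y, p_x) ≈ -7.11°.

≈ (34°S, 7°W)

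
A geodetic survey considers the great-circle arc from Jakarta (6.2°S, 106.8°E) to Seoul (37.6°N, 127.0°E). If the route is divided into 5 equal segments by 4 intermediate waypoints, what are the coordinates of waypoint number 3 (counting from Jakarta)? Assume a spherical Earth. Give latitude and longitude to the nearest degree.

Convert each endpoint to a unit vector on the sphere (x = cos φ cos λ, y = cos φ sin λ, z = sin φ).
The central angle between the endpoints is δ = arccos(p₁·p₂) ≈ 0.832 rad (47.7°).
Interpolate at f = 3/5 with slerp weights a = sin((1−f)δ)/sin δ ≈ 0.442, b = sin(fδ)/sin δ ≈ 0.648.
p = a·p₁ + b·p₂ ≈ (-0.436, 0.830, 0.347); φ = arcsin(p_z) ≈ 20.33°, λ = atan2(p_y, p_x) ≈ 117.69°.

≈ (20°N, 118°E)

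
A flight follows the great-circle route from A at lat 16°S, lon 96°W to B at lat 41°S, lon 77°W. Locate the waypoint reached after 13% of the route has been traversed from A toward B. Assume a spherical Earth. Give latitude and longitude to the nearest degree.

≈ lat 19°S, lon 94°W

Convert each endpoint to a unit vector on the sphere (x = cos φ cos λ, y = cos φ sin λ, z = sin φ).
The central angle between the endpoints is δ = arccos(p₁·p₂) ≈ 0.522 rad (29.9°).
Interpolate at f = 0.13 with slerp weights a = sin((1−f)δ)/sin δ ≈ 0.880, b = sin(fδ)/sin δ ≈ 0.136.
p = a·p₁ + b·p₂ ≈ (-0.065, -0.941, -0.332); φ = arcsin(p_z) ≈ -19.37°, λ = atan2(p_y, p_x) ≈ -93.97°.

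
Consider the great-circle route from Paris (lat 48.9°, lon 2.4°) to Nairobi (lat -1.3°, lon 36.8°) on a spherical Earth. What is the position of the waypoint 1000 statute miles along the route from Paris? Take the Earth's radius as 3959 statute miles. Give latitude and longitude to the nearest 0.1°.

≈ lat 37.4°, lon 14.4°

Write both endpoints as unit vectors p₁, p₂ with components (cos φ cos λ, cos φ sin λ, sin φ).
The central angle between the endpoints is δ = arccos(p₁·p₂) ≈ 1.018 rad (58.3°). The total great-circle distance is δ·R ≈ 1.018 × 3959 ≈ 4030 mi, so the target fraction is f = 1000/4030 ≈ 0.248.
Interpolate at f ≈ 0.248 with slerp weights a = sin((1−f)δ)/sin δ ≈ 0.814, b = sin(fδ)/sin δ ≈ 0.294.
p = a·p₁ + b·p₂ ≈ (0.770, 0.198, 0.607); φ = arcsin(p_z) ≈ 37.36°, λ = atan2(p_y, p_x) ≈ 14.44°.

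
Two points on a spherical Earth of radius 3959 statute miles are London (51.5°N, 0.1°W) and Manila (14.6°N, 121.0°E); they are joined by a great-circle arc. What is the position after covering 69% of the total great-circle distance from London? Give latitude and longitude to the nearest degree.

≈ 39°N, 101°E

From cos δ = sin φ₁ sin φ₂ + cos φ₁ cos φ₂ cos Δλ, the central angle is δ ≈ 1.685 rad (96.5°).
Interpolate at f = 0.69 with slerp weights a = sin((1−f)δ)/sin δ ≈ 0.502, b = sin(fδ)/sin δ ≈ 0.924.
p = a·p₁ + b·p₂ ≈ (-0.148, 0.766, 0.626); φ = arcsin(p_z) ≈ 38.75°, λ = atan2(p_y, p_x) ≈ 100.93°.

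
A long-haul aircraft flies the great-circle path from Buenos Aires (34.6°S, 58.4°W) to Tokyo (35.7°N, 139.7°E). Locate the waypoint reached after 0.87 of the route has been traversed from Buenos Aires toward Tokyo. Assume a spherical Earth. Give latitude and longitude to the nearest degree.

≈ 33°N, 165°E

Write both endpoints as unit vectors p₁, p₂ with components (cos φ cos λ, cos φ sin λ, sin φ).
The central angle between the endpoints is δ = arccos(p₁·p₂) ≈ 2.883 rad (165.2°).
Interpolate at f = 0.87 with slerp weights a = sin((1−f)δ)/sin δ ≈ 1.431, b = sin(fδ)/sin δ ≈ 2.314.
p = a·p₁ + b·p₂ ≈ (-0.816, 0.212, 0.538); φ = arcsin(p_z) ≈ 32.53°, λ = atan2(p_y, p_x) ≈ 165.43°.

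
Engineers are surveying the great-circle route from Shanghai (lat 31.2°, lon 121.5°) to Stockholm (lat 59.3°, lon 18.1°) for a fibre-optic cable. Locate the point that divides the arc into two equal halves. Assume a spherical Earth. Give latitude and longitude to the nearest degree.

The haversine formula gives a central angle δ ≈ 1.219 rad (69.9°) between the endpoints.
Interpolate at f = 1/2 with slerp weights a = sin((1−f)δ)/sin δ ≈ 0.610, b = sin(fδ)/sin δ ≈ 0.610.
p = a·p₁ + b·p₂ ≈ (0.023, 0.542, 0.840); φ = arcsin(p_z) ≈ 57.18°, λ = atan2(p_y, p_x) ≈ 87.53°.

≈ lat 57°, lon 88°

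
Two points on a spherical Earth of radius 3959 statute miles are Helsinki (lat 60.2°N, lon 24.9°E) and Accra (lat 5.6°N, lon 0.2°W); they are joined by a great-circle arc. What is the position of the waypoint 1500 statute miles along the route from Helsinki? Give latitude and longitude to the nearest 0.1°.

Write both endpoints as unit vectors p₁, p₂ with components (cos φ cos λ, cos φ sin λ, sin φ).
The central angle between the endpoints is δ = arccos(p₁·p₂) ≈ 1.009 rad (57.8°). The total great-circle distance is δ·R ≈ 1.009 × 3959 ≈ 3995 mi, so the target fraction is f = 1500/3995 ≈ 0.375.
Interpolate at f ≈ 0.375 with slerp weights a = sin((1−f)δ)/sin δ ≈ 0.696, b = sin(fδ)/sin δ ≈ 0.437.
p = a·p₁ + b·p₂ ≈ (0.749, 0.144, 0.647); φ = arcsin(p_z) ≈ 40.31°, λ = atan2(p_y, p_x) ≈ 10.90°.

≈ lat 40.3°N, lon 10.9°E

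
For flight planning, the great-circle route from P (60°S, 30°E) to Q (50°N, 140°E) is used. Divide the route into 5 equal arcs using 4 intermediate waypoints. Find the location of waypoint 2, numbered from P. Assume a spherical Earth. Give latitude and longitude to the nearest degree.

From cos δ = sin φ₁ sin φ₂ + cos φ₁ cos φ₂ cos Δλ, the central angle is δ ≈ 2.455 rad (140.7°).
Interpolate at f = 2/5 with slerp weights a = sin((1−f)δ)/sin δ ≈ 1.570, b = sin(fδ)/sin δ ≈ 1.312.
p = a·p₁ + b·p₂ ≈ (0.034, 0.934, -0.355); φ = arcsin(p_z) ≈ -20.77°, λ = atan2(p_y, p_x) ≈ 87.92°.

≈ (21°S, 88°E)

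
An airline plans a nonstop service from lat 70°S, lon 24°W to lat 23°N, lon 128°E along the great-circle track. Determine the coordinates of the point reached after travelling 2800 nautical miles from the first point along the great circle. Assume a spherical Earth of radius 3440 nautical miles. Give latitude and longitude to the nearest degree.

From cos δ = sin φ₁ sin φ₂ + cos φ₁ cos φ₂ cos Δλ, the central angle is δ ≈ 2.272 rad (130.2°). The total great-circle distance is δ·R ≈ 2.272 × 3440 ≈ 7816 nmi, so the target fraction is f = 2800/7816 ≈ 0.358.
Interpolate at f ≈ 0.358 with slerp weights a = sin((1−f)δ)/sin δ ≈ 1.300, b = sin(fδ)/sin δ ≈ 0.952.
p = a·p₁ + b·p₂ ≈ (-0.133, 0.509, -0.850); φ = arcsin(p_z) ≈ -58.24°, λ = atan2(p_y, p_x) ≈ 104.63°.

≈ lat 58°S, lon 105°E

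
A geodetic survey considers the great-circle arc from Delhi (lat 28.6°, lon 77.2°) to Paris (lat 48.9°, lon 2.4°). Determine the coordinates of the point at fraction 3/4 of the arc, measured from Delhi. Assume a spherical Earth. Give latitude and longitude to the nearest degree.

Write both endpoints as unit vectors p₁, p₂ with components (cos φ cos λ, cos φ sin λ, sin φ).
The central angle between the endpoints is δ = arccos(p₁·p₂) ≈ 1.033 rad (59.2°).
Interpolate at f = 3/4 with slerp weights a = sin((1−f)δ)/sin δ ≈ 0.297, b = sin(fδ)/sin δ ≈ 0.815.
p = a·p₁ + b·p₂ ≈ (0.593, 0.277, 0.756); φ = arcsin(p_z) ≈ 49.13°, λ = atan2(p_y, p_x) ≈ 25.05°.

≈ lat 49°, lon 25°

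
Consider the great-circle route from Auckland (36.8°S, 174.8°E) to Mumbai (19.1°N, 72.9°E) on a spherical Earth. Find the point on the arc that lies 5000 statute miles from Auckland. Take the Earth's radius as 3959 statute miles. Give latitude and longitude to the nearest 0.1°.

The haversine formula gives a central angle δ ≈ 1.931 rad (110.6°) between the endpoints. The total great-circle distance is δ·R ≈ 1.931 × 3959 ≈ 7643 mi, so the target fraction is f = 5000/7643 ≈ 0.654.
Interpolate at f ≈ 0.654 with slerp weights a = sin((1−f)δ)/sin δ ≈ 0.661, b = sin(fδ)/sin δ ≈ 1.018.
p = a·p₁ + b·p₂ ≈ (-0.245, 0.968, -0.063); φ = arcsin(p_z) ≈ -3.62°, λ = atan2(p_y, p_x) ≈ 104.18°.

≈ 3.6°S, 104.2°E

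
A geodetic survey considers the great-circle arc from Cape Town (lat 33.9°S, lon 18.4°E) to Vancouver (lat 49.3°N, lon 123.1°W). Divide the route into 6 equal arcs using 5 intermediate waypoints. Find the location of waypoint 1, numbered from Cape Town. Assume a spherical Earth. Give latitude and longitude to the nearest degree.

≈ lat 16°S, lon 1°W

The haversine formula gives a central angle δ ≈ 2.580 rad (147.8°) between the endpoints.
Interpolate at f = 1/6 with slerp weights a = sin((1−f)δ)/sin δ ≈ 1.572, b = sin(fδ)/sin δ ≈ 0.783.
p = a·p₁ + b·p₂ ≈ (0.959, -0.016, -0.283); φ = arcsin(p_z) ≈ -16.44°, λ = atan2(p_y, p_x) ≈ -0.95°.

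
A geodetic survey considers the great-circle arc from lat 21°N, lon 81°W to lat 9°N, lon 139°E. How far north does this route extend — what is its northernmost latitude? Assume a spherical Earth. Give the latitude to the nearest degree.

The great circle lies in the plane with unit normal n̂ = (p₁ × p₂)/|p₁ × p₂|.
Here n̂_z ≈ -0.780; the vertex latitude is φ_max = arccos|n̂_z| ≈ 38.7°.
Check via Clairaut: cos φ_max = |cos φ₁| · sin C = cos(21.0°)·sin(56.7°) ≈ 0.780, again giving ≈ 38.7°.

≈ 39°N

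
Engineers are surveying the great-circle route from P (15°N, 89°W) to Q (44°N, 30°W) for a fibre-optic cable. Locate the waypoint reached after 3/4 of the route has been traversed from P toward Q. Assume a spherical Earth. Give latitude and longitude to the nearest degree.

Convert each endpoint to a unit vector on the sphere (x = cos φ cos λ, y = cos φ sin λ, z = sin φ).
The central angle between the endpoints is δ = arccos(p₁·p₂) ≈ 1.003 rad (57.5°).
Interpolate at f = 3/4 with slerp weights a = sin((1−f)δ)/sin δ ≈ 0.294, b = sin(fδ)/sin δ ≈ 0.810.
p = a·p₁ + b·p₂ ≈ (0.510, -0.576, 0.639); φ = arcsin(p_z) ≈ 39.73°, λ = atan2(p_y, p_x) ≈ -48.47°.

≈ (40°N, 48°W)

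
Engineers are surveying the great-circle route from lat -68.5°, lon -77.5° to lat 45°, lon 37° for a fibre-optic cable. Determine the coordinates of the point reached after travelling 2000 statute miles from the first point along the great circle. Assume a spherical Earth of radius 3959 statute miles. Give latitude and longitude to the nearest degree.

≈ lat -55°, lon -20°

Write both endpoints as unit vectors p₁, p₂ with components (cos φ cos λ, cos φ sin λ, sin φ).
The central angle between the endpoints is δ = arccos(p₁·p₂) ≈ 2.442 rad (139.9°). The total great-circle distance is δ·R ≈ 2.442 × 3959 ≈ 9670 mi, so the target fraction is f = 2000/9670 ≈ 0.207.
Interpolate at f ≈ 0.207 with slerp weights a = sin((1−f)δ)/sin δ ≈ 1.451, b = sin(fδ)/sin δ ≈ 0.752.
p = a·p₁ + b·p₂ ≈ (0.540, -0.199, -0.818); φ = arcsin(p_z) ≈ -54.88°, λ = atan2(p_y, p_x) ≈ -20.24°.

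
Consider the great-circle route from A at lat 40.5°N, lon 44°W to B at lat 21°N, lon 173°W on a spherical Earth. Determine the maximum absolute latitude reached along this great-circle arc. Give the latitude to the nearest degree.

The great circle lies in the plane with unit normal n̂ = (p₁ × p₂)/|p₁ × p₂|.
Here n̂_z ≈ -0.565; the vertex latitude is φ_max = arccos|n̂_z| ≈ 55.6°.

≈ 56°N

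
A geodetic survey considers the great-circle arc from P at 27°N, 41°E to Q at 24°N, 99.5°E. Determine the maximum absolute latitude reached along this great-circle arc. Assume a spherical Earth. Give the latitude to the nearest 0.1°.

The great circle lies in the plane with unit normal n̂ = (p₁ × p₂)/|p₁ × p₂|.
Here n̂_z ≈ +0.876; the vertex latitude is φ_max = arccos|n̂_z| ≈ 28.9°.
Check via Clairaut: cos φ_max = |cos φ₁| · sin C = cos(27.0°)·sin(79.4°) ≈ 0.876, again giving ≈ 28.9°.

≈ 28.9°N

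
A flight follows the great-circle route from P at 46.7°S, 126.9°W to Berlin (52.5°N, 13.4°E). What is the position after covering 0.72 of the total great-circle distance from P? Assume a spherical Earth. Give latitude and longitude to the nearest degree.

From cos δ = sin φ₁ sin φ₂ + cos φ₁ cos φ₂ cos Δλ, the central angle is δ ≈ 2.687 rad (154.0°).
Interpolate at f = 0.72 with slerp weights a = sin((1−f)δ)/sin δ ≈ 1.558, b = sin(fδ)/sin δ ≈ 2.130.
p = a·p₁ + b·p₂ ≈ (0.620, -0.554, 0.556); φ = arcsin(p_z) ≈ 33.78°, λ = atan2(p_y, p_x) ≈ -41.78°.

≈ 34°N, 42°W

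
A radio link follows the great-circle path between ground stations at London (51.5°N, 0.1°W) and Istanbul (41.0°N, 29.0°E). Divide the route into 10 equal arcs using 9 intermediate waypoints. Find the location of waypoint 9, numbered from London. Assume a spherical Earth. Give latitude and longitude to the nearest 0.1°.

≈ (42.3°N, 26.6°E)

Convert each endpoint to a unit vector on the sphere (x = cos φ cos λ, y = cos φ sin λ, z = sin φ).
The central angle between the endpoints is δ = arccos(p₁·p₂) ≈ 0.393 rad (22.5°).
Interpolate at f = 9/10 with slerp weights a = sin((1−f)δ)/sin δ ≈ 0.103, b = sin(fδ)/sin δ ≈ 0.904.
p = a·p₁ + b·p₂ ≈ (0.661, 0.331, 0.674); φ = arcsin(p_z) ≈ 42.35°, λ = atan2(p_y, p_x) ≈ 26.59°.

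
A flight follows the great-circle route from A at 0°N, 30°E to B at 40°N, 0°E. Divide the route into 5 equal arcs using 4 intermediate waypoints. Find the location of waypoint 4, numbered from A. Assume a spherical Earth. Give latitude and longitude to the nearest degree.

The haversine formula gives a central angle δ ≈ 0.845 rad (48.4°) between the endpoints.
Interpolate at f = 4/5 with slerp weights a = sin((1−f)δ)/sin δ ≈ 0.225, b = sin(fδ)/sin δ ≈ 0.837.
p = a·p₁ + b·p₂ ≈ (0.836, 0.112, 0.538); φ = arcsin(p_z) ≈ 32.53°, λ = atan2(p_y, p_x) ≈ 7.66°.

≈ 33°N, 8°E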